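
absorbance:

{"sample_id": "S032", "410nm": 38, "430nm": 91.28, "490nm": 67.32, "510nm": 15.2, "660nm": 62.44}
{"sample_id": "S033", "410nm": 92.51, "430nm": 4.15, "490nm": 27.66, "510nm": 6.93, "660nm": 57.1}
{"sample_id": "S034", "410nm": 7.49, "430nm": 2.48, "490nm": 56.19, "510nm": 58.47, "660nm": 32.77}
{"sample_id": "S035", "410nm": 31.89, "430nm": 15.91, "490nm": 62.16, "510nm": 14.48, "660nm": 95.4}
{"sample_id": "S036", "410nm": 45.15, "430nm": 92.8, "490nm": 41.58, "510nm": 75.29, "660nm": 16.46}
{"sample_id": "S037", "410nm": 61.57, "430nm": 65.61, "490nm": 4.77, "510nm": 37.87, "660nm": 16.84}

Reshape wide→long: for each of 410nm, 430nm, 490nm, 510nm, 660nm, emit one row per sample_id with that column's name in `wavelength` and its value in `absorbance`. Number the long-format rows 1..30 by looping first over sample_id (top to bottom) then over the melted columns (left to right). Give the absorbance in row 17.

15.91

30 rows total (6 × 5). Row 17: index ⌊(17-1)/5⌋ = 3 into sample_id → S035; (17-1) mod 5 = 1 into the melted columns → 430nm.
So row 17 is (S035, 430nm, 15.91); absorbance = 15.91.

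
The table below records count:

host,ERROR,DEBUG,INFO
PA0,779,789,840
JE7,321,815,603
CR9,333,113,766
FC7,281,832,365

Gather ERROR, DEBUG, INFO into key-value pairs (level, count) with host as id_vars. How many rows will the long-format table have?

12

4 host values × 3 melted columns = 12 rows.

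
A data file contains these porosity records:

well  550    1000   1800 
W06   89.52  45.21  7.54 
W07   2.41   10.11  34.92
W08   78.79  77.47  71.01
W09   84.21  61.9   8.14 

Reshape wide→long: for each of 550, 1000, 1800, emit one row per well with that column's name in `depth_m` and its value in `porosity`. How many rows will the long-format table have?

4 well values × 3 melted columns = 12 rows.

12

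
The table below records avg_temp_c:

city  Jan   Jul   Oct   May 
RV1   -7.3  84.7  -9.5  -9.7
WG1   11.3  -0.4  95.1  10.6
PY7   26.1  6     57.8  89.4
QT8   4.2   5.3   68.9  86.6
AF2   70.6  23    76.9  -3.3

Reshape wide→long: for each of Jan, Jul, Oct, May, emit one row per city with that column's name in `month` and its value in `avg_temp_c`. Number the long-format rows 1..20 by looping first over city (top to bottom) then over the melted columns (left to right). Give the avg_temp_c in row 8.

20 rows total (5 × 4). Row 8: index ⌊(8-1)/4⌋ = 1 into city → WG1; (8-1) mod 4 = 3 into the melted columns → May.
So row 8 is (WG1, May, 10.6); avg_temp_c = 10.6.

10.6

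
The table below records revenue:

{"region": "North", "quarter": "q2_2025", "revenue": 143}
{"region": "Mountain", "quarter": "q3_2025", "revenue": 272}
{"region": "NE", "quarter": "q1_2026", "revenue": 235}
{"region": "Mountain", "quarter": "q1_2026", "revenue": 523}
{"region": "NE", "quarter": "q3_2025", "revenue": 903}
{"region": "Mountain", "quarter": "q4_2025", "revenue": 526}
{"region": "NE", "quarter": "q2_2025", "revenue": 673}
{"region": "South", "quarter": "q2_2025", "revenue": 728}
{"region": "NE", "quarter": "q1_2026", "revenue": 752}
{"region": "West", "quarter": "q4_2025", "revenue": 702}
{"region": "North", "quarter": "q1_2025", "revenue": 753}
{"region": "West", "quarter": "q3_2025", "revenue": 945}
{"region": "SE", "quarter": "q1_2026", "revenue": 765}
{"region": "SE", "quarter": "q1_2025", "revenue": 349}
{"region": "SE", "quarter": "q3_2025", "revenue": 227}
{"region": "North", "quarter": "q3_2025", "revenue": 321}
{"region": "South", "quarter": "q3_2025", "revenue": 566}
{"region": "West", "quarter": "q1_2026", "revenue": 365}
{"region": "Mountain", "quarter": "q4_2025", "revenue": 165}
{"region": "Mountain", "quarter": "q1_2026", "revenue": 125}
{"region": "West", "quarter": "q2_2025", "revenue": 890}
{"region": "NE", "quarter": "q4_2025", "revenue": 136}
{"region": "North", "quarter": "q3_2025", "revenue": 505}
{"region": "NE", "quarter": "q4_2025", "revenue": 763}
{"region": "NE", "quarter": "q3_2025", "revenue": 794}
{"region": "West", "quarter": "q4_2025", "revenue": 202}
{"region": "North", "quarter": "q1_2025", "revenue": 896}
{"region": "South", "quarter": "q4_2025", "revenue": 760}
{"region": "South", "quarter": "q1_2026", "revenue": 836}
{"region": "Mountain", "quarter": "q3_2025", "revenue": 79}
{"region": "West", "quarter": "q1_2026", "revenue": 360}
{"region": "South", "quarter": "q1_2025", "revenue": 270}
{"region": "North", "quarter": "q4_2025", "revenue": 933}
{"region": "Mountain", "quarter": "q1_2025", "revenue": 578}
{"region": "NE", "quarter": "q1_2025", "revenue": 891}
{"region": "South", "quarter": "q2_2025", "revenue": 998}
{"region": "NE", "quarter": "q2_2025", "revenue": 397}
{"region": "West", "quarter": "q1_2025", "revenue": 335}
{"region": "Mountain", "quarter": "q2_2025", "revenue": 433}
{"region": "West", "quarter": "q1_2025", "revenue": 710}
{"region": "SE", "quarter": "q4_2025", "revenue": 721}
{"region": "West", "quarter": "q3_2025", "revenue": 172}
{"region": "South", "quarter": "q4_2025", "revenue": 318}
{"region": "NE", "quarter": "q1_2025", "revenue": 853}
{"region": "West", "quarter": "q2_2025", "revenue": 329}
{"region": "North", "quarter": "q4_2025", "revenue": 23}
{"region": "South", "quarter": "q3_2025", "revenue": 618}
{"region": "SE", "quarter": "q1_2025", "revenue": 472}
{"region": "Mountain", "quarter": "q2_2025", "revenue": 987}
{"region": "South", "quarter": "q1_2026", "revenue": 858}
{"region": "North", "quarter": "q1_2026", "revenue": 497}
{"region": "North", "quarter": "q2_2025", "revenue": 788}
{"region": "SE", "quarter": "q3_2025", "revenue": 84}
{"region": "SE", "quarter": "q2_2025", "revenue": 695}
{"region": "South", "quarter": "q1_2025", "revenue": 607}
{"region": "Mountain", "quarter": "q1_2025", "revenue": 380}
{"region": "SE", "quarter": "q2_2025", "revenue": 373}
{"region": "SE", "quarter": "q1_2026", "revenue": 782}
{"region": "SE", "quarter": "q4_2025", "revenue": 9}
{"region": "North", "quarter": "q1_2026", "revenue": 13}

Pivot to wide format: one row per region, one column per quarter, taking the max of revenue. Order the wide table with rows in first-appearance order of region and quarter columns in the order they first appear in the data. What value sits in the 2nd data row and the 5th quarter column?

With rows in first-appearance order of region, row 2 is region=Mountain. quarter columns in first-appearance order: q2_2025, q3_2025, q1_2026, q4_2025, q1_2025; column 5 is q1_2025.
Long rows with region=Mountain, quarter=q1_2025: max(578, 380) = 578.

578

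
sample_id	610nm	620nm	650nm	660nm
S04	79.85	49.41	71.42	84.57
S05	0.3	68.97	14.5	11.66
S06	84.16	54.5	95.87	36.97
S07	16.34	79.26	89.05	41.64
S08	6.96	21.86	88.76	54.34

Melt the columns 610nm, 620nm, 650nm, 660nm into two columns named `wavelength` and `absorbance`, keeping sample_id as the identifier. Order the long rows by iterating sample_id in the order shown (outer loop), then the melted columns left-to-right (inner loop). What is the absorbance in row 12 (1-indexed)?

36.97

20 rows total (5 × 4). Row 12: index ⌊(12-1)/4⌋ = 2 into sample_id → S06; (12-1) mod 4 = 3 into the melted columns → 660nm.
So row 12 is (S06, 660nm, 36.97); absorbance = 36.97.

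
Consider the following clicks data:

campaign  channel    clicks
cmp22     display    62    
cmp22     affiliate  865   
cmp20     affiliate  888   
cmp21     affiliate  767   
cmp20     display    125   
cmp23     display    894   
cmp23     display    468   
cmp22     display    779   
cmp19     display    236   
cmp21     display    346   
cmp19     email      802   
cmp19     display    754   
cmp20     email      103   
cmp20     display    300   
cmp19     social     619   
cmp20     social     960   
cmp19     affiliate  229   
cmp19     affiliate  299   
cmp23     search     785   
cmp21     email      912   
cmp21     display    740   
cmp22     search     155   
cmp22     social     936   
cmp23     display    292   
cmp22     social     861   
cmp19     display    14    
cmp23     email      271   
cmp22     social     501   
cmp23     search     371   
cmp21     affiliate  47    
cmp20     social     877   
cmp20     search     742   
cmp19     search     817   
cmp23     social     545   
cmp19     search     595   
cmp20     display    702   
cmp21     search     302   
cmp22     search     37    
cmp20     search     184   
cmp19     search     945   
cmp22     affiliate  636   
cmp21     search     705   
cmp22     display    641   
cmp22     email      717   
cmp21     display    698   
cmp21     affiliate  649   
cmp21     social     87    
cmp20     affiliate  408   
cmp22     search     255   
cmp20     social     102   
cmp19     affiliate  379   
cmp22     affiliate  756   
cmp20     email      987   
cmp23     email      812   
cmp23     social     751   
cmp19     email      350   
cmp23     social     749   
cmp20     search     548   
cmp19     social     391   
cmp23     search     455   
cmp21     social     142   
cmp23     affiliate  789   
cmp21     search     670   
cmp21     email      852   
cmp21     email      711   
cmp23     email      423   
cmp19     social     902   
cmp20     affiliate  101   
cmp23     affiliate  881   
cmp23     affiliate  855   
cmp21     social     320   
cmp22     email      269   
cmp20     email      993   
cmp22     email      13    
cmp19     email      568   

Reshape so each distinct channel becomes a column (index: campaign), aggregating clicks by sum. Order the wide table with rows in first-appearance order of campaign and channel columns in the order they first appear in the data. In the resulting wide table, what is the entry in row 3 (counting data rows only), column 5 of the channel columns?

With rows in first-appearance order of campaign, row 3 is campaign=cmp21. channel columns in first-appearance order: display, affiliate, email, social, search; column 5 is search.
Long rows with campaign=cmp21, channel=search: 302 + 705 + 670 = 1677.

1677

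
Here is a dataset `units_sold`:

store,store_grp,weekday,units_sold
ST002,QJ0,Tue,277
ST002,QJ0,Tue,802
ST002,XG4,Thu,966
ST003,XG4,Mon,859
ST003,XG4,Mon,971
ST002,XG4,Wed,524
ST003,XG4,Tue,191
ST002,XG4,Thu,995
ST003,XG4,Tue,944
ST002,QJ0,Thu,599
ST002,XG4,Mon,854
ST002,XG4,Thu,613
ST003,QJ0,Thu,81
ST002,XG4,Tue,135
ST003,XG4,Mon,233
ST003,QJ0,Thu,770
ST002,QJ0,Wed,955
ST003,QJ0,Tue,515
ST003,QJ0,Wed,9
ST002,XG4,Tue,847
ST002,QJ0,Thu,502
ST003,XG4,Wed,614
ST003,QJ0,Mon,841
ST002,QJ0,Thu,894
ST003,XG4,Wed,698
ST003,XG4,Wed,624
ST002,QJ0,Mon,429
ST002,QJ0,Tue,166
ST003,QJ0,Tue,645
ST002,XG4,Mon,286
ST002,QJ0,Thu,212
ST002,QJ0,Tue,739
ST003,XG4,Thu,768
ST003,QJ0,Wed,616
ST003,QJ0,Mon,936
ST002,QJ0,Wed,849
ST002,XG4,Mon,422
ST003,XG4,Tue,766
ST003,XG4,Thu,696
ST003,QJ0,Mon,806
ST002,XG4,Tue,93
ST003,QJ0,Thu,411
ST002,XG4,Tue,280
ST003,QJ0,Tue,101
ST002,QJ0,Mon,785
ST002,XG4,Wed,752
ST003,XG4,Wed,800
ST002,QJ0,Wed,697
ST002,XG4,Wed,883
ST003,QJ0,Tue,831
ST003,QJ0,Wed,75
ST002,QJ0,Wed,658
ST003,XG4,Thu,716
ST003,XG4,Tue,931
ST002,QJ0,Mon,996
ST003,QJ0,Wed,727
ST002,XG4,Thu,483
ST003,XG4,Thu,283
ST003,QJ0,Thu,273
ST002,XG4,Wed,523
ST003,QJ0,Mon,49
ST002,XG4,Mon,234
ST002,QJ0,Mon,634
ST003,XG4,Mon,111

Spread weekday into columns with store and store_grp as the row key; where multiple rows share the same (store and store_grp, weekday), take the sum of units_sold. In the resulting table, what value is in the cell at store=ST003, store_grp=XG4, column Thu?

2463

Rows with store=ST003, store_grp=XG4 and weekday=Thu: units_sold values are 768, 696, 716, 283.
768 + 696 + 716 + 283 = 2463.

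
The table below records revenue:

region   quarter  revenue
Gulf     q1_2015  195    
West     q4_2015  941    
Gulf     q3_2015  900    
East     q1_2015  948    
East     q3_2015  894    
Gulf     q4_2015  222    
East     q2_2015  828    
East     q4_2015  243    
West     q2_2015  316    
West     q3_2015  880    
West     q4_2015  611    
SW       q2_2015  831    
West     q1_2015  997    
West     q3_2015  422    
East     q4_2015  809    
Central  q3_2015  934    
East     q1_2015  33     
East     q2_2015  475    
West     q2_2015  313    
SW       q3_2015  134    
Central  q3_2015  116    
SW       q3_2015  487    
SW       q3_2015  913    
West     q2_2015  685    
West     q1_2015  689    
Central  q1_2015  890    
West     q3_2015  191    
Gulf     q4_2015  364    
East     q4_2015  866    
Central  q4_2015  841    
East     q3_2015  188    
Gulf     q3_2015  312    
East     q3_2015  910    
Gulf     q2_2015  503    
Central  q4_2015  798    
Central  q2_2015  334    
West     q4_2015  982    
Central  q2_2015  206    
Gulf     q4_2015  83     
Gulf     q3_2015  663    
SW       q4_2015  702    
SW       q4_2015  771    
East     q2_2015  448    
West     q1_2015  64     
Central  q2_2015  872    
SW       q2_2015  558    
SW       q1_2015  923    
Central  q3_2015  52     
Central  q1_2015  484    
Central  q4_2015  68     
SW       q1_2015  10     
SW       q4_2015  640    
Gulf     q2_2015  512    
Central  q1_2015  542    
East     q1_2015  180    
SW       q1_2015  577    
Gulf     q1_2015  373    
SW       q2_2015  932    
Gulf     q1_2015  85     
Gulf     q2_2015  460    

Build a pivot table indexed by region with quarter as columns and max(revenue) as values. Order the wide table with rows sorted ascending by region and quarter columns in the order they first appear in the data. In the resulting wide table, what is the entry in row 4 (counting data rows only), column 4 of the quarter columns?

932

With rows sorted ascending by region, row 4 is region=SW. quarter columns in first-appearance order: q1_2015, q4_2015, q3_2015, q2_2015; column 4 is q2_2015.
Long rows with region=SW, quarter=q2_2015: max(831, 558, 932) = 932.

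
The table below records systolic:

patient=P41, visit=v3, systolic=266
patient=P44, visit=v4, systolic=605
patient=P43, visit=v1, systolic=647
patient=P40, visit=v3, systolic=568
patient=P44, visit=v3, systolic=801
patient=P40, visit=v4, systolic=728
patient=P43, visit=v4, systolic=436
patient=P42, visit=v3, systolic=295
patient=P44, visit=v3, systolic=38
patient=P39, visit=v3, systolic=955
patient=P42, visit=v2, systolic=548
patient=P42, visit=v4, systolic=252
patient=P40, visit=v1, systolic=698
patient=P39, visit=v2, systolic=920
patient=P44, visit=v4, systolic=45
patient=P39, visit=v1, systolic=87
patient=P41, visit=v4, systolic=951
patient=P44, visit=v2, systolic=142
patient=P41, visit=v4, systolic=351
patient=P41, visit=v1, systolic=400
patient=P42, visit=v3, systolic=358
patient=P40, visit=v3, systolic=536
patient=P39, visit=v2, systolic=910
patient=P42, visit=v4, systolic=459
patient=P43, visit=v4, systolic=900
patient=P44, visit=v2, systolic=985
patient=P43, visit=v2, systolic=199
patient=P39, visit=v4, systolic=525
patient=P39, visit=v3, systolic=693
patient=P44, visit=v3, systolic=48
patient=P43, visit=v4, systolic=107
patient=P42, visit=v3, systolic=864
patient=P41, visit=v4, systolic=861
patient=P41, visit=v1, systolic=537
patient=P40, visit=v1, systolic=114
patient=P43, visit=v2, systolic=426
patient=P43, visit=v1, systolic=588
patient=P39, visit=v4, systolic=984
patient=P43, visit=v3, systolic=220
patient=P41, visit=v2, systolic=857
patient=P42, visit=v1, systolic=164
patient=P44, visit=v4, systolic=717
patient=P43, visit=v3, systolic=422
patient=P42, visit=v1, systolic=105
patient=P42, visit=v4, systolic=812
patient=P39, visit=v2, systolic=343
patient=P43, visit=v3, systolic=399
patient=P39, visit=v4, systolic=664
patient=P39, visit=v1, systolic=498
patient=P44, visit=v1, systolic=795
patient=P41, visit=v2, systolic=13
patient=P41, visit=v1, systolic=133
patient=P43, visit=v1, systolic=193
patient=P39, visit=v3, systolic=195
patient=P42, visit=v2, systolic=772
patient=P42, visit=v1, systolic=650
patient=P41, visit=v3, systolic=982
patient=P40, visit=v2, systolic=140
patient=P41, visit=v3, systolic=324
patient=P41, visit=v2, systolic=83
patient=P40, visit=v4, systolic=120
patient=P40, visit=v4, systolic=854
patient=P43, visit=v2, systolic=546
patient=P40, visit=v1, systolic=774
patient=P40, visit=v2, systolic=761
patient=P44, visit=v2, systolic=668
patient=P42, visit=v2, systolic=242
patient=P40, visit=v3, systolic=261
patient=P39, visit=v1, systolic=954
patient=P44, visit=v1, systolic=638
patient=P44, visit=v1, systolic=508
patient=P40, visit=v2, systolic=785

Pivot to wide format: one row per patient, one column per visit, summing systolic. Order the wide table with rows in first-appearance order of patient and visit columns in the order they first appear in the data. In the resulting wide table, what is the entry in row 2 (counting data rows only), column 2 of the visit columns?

With rows in first-appearance order of patient, row 2 is patient=P44. visit columns in first-appearance order: v3, v4, v1, v2; column 2 is v4.
Long rows with patient=P44, visit=v4: 605 + 45 + 717 = 1367.

1367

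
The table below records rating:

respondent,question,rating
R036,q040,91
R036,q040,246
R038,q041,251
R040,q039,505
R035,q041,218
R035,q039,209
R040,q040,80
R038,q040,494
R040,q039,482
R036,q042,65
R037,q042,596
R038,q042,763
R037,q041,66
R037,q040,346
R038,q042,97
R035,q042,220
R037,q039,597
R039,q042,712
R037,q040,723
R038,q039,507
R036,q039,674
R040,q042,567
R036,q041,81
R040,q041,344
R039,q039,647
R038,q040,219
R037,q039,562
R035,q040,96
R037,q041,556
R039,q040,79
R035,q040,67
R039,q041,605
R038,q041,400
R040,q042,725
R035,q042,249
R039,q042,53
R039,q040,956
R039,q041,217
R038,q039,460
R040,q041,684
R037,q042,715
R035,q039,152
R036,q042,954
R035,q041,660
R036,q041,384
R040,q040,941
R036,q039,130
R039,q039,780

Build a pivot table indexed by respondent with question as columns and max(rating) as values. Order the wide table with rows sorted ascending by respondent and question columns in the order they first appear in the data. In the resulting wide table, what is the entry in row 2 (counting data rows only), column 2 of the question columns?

With rows sorted ascending by respondent, row 2 is respondent=R036. question columns in first-appearance order: q040, q041, q039, q042; column 2 is q041.
Long rows with respondent=R036, question=q041: max(81, 384) = 384.

384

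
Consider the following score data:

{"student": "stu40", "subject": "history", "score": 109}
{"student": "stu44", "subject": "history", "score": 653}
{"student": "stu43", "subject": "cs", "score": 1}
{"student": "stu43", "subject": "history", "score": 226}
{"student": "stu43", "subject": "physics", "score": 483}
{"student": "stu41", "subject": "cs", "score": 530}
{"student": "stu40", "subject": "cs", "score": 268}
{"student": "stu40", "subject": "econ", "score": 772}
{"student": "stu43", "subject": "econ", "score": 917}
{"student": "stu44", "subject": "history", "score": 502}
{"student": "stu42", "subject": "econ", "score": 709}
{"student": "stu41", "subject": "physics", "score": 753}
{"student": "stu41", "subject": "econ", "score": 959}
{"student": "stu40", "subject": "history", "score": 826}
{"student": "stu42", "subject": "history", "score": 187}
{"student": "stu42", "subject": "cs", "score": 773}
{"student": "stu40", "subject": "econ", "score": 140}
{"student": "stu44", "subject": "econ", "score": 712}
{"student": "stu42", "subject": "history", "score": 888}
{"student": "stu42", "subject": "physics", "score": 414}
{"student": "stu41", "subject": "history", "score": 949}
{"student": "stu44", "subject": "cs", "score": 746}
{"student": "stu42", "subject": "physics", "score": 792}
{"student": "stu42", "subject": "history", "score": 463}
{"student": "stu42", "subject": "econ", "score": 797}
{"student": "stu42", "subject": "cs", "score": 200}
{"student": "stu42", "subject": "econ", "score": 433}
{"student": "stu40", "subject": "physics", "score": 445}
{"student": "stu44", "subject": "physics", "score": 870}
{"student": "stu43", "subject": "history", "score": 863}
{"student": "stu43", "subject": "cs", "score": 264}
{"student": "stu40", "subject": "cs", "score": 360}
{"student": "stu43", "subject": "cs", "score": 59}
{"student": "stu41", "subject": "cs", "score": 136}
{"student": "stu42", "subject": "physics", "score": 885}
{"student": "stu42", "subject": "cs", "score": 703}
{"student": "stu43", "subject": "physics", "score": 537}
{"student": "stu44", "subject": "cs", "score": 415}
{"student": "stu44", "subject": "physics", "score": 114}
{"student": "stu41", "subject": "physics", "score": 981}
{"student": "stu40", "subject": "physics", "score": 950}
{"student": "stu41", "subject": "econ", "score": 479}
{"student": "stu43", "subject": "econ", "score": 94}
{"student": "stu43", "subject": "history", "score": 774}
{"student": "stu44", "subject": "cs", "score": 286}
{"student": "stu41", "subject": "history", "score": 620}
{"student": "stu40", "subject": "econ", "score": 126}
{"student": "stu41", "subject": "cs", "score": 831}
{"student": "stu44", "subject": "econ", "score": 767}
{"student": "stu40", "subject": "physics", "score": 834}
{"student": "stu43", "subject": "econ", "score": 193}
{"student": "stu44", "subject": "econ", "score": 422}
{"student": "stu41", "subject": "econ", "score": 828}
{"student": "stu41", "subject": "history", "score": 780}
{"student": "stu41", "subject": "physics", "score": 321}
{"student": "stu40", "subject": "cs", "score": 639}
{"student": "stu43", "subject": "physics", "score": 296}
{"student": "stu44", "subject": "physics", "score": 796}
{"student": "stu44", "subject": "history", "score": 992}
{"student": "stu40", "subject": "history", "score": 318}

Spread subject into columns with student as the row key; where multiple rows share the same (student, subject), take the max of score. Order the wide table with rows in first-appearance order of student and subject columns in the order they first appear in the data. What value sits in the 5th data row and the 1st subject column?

888

With rows in first-appearance order of student, row 5 is student=stu42. subject columns in first-appearance order: history, cs, physics, econ; column 1 is history.
Long rows with student=stu42, subject=history: max(187, 888, 463) = 888.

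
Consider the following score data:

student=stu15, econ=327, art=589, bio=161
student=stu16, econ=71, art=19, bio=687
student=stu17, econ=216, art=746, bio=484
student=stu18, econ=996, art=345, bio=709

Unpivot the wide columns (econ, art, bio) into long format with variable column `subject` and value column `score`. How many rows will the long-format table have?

4 student values × 3 melted columns = 12 rows.

12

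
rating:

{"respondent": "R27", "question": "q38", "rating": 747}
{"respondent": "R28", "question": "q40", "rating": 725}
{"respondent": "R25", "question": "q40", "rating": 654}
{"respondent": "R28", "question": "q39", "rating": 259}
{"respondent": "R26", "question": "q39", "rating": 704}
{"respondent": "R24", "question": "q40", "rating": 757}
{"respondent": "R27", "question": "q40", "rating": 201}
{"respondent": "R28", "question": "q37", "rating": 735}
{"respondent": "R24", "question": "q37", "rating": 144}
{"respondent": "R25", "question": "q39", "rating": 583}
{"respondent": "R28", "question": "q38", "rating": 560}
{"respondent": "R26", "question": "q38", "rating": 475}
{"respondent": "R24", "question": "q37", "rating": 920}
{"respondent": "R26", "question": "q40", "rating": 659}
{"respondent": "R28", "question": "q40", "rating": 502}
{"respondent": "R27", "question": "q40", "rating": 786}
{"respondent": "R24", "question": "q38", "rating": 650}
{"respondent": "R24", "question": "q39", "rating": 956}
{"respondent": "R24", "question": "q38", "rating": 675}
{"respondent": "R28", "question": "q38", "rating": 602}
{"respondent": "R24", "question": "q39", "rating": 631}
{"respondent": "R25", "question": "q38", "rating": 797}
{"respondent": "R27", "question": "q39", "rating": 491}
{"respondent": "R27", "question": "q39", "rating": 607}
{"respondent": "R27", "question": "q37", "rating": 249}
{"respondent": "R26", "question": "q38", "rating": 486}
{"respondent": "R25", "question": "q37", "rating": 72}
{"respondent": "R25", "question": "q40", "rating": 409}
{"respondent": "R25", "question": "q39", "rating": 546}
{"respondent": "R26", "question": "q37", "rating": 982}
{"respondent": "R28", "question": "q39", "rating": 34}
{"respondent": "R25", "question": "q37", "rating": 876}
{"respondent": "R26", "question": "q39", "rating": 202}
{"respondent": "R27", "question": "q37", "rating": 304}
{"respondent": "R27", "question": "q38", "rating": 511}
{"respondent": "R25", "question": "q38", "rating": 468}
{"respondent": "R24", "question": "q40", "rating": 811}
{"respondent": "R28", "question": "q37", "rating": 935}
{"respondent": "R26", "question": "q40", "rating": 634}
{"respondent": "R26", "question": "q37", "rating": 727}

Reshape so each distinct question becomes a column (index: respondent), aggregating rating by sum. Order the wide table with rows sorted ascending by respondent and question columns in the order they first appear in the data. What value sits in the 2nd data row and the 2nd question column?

1063

With rows sorted ascending by respondent, row 2 is respondent=R25. question columns in first-appearance order: q38, q40, q39, q37; column 2 is q40.
Long rows with respondent=R25, question=q40: 654 + 409 = 1063.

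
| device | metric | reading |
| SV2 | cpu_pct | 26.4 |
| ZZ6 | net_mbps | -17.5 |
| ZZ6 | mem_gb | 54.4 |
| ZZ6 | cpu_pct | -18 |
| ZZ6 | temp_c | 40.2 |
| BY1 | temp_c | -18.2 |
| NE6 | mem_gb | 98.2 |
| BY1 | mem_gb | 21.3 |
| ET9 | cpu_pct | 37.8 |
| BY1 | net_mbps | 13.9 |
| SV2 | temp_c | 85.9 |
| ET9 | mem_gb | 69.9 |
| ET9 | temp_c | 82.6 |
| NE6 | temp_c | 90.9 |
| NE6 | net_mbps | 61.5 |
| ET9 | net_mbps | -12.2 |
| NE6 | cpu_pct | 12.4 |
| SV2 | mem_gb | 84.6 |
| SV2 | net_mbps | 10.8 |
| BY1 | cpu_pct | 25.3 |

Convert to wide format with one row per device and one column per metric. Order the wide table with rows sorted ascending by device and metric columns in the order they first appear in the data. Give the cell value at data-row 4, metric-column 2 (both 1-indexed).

With rows sorted ascending by device, row 4 is device=SV2. metric columns in first-appearance order: cpu_pct, net_mbps, mem_gb, temp_c; column 2 is net_mbps.
Long rows with device=SV2, metric=net_mbps: reading = 10.8.

10.8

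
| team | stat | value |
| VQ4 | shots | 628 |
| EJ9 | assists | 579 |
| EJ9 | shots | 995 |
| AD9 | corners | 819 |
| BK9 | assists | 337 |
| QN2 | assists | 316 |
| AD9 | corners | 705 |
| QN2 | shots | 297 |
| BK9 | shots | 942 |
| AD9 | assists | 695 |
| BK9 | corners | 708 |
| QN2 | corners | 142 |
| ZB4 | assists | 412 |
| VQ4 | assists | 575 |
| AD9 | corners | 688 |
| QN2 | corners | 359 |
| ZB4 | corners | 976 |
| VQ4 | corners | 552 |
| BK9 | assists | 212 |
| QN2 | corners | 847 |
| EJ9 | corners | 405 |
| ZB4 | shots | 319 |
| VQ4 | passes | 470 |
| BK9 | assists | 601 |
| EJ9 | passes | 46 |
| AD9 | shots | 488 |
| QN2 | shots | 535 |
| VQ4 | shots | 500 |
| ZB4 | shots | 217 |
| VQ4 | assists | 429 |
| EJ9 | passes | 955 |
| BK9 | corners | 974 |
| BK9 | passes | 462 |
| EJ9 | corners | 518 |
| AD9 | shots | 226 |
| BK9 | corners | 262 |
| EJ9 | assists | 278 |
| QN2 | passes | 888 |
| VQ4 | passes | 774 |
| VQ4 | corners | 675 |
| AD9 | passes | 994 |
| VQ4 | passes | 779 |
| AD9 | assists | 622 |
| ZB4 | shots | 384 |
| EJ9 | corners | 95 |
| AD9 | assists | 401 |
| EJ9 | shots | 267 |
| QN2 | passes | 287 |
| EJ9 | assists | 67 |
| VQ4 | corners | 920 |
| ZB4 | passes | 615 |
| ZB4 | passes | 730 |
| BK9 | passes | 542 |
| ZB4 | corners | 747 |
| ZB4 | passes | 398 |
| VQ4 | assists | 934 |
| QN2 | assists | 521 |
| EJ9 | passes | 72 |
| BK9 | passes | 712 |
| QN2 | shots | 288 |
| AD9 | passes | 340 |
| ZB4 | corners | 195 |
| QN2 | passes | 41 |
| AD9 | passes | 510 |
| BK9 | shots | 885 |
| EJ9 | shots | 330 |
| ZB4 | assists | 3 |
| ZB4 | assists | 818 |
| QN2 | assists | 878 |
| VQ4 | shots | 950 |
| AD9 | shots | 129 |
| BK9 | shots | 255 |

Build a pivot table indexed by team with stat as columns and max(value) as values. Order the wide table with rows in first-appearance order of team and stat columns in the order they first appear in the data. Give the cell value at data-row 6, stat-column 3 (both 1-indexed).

With rows in first-appearance order of team, row 6 is team=ZB4. stat columns in first-appearance order: shots, assists, corners, passes; column 3 is corners.
Long rows with team=ZB4, stat=corners: max(976, 747, 195) = 976.

976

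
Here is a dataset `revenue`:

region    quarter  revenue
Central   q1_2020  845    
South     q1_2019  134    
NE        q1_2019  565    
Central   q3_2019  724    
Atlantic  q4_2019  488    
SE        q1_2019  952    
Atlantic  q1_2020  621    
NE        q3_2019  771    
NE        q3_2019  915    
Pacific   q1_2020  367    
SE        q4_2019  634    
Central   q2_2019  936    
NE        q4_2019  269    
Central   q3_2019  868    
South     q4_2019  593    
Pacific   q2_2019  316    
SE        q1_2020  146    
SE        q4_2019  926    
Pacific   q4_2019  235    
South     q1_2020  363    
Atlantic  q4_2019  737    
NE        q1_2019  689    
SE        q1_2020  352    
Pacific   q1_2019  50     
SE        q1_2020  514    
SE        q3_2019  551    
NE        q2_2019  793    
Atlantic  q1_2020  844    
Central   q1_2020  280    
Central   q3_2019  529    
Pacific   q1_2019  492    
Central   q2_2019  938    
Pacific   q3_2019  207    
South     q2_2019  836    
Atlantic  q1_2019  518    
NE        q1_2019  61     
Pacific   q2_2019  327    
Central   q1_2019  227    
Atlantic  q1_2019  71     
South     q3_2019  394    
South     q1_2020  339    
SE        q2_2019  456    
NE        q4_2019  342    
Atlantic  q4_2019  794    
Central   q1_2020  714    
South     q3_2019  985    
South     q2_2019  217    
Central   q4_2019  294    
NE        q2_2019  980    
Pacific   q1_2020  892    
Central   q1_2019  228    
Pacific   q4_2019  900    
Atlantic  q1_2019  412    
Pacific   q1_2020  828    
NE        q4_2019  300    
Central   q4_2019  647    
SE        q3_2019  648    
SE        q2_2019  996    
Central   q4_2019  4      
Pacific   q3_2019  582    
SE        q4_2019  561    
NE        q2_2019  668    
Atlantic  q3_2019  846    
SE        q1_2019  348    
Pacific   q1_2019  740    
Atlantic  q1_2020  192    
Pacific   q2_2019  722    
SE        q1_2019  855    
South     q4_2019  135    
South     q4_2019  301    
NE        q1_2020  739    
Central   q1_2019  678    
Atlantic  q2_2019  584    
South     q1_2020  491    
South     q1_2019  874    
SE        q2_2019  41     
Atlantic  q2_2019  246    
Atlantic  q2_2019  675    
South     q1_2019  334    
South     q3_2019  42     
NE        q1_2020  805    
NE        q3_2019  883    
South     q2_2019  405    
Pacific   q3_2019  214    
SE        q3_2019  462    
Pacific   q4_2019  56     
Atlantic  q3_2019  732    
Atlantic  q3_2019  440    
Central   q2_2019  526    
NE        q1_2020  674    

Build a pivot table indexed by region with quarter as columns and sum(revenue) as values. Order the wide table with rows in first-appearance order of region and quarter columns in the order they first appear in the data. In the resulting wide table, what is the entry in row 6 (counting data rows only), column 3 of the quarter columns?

With rows in first-appearance order of region, row 6 is region=Pacific. quarter columns in first-appearance order: q1_2020, q1_2019, q3_2019, q4_2019, q2_2019; column 3 is q3_2019.
Long rows with region=Pacific, quarter=q3_2019: 207 + 582 + 214 = 1003.

1003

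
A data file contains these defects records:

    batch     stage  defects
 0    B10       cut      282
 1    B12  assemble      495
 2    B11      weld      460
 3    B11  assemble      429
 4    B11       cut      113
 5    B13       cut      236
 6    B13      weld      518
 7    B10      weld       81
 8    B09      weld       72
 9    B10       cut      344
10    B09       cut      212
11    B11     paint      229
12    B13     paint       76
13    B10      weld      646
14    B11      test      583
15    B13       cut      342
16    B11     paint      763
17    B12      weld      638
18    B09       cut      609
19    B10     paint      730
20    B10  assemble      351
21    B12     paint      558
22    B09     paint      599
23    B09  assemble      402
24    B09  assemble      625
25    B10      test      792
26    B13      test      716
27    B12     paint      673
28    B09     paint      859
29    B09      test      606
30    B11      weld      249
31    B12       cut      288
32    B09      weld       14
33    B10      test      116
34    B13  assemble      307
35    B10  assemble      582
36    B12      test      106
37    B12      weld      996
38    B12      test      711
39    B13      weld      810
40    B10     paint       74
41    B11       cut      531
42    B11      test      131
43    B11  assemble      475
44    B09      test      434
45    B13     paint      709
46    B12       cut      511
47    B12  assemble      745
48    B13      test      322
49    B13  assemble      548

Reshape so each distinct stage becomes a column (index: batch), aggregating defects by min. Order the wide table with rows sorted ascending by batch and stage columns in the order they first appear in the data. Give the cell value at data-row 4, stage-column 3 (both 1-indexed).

638

With rows sorted ascending by batch, row 4 is batch=B12. stage columns in first-appearance order: cut, assemble, weld, paint, test; column 3 is weld.
Long rows with batch=B12, stage=weld: min(638, 996) = 638.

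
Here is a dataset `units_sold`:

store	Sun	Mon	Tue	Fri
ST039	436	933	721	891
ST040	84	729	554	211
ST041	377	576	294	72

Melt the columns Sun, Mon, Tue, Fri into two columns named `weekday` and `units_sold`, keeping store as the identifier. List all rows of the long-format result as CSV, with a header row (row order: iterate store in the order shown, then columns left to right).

Each (store, column) pair becomes one row: 3 × 4 = 12 rows.
For example, (ST039, Sun) → units_sold=436.

store,weekday,units_sold
ST039,Sun,436
ST039,Mon,933
ST039,Tue,721
ST039,Fri,891
ST040,Sun,84
ST040,Mon,729
ST040,Tue,554
ST040,Fri,211
ST041,Sun,377
ST041,Mon,576
ST041,Tue,294
ST041,Fri,72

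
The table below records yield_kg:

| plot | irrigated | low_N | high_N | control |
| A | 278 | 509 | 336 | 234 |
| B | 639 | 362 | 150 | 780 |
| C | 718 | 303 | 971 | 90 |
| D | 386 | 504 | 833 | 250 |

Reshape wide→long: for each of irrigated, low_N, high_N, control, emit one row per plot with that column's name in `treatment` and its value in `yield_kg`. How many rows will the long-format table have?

16

4 plot values × 4 melted columns = 16 rows.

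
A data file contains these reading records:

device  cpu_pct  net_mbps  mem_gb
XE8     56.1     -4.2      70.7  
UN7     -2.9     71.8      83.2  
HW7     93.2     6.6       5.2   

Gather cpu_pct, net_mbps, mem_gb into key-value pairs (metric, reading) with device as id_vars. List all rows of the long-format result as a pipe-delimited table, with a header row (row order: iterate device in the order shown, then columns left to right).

Each (device, column) pair becomes one row: 3 × 3 = 9 rows.
For example, (XE8, cpu_pct) → reading=56.1.

| device | metric | reading |
| XE8 | cpu_pct | 56.1 |
| XE8 | net_mbps | -4.2 |
| XE8 | mem_gb | 70.7 |
| UN7 | cpu_pct | -2.9 |
| UN7 | net_mbps | 71.8 |
| UN7 | mem_gb | 83.2 |
| HW7 | cpu_pct | 93.2 |
| HW7 | net_mbps | 6.6 |
| HW7 | mem_gb | 5.2 |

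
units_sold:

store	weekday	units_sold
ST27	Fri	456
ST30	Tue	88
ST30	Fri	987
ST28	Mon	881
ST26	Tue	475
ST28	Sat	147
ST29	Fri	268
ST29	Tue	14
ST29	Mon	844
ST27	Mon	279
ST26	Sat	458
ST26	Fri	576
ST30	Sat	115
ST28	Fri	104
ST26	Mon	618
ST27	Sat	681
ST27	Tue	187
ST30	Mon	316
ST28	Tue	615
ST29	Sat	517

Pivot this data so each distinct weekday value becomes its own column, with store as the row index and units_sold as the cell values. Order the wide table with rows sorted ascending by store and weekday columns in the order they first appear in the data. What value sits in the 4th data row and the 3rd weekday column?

With rows sorted ascending by store, row 4 is store=ST29. weekday columns in first-appearance order: Fri, Tue, Mon, Sat; column 3 is Mon.
Long rows with store=ST29, weekday=Mon: units_sold = 844.

844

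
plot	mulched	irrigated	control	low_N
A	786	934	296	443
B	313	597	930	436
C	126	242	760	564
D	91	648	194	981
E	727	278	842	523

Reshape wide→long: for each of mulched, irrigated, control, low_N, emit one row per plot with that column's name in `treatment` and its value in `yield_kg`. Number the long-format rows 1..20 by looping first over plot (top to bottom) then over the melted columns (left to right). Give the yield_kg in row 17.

727

20 rows total (5 × 4). Row 17: index ⌊(17-1)/4⌋ = 4 into plot → E; (17-1) mod 4 = 0 into the melted columns → mulched.
So row 17 is (E, mulched, 727); yield_kg = 727.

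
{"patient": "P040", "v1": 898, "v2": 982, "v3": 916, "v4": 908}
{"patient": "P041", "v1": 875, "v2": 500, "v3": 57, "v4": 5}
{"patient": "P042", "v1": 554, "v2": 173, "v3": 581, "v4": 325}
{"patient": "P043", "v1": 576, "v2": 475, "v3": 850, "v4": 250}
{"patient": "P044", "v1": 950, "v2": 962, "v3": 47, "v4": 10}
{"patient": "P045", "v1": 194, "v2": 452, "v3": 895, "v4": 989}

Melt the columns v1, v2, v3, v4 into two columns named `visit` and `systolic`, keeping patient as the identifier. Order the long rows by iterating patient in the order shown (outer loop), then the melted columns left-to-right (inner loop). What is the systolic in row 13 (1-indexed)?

576

24 rows total (6 × 4). Row 13: index ⌊(13-1)/4⌋ = 3 into patient → P043; (13-1) mod 4 = 0 into the melted columns → v1.
So row 13 is (P043, v1, 576); systolic = 576.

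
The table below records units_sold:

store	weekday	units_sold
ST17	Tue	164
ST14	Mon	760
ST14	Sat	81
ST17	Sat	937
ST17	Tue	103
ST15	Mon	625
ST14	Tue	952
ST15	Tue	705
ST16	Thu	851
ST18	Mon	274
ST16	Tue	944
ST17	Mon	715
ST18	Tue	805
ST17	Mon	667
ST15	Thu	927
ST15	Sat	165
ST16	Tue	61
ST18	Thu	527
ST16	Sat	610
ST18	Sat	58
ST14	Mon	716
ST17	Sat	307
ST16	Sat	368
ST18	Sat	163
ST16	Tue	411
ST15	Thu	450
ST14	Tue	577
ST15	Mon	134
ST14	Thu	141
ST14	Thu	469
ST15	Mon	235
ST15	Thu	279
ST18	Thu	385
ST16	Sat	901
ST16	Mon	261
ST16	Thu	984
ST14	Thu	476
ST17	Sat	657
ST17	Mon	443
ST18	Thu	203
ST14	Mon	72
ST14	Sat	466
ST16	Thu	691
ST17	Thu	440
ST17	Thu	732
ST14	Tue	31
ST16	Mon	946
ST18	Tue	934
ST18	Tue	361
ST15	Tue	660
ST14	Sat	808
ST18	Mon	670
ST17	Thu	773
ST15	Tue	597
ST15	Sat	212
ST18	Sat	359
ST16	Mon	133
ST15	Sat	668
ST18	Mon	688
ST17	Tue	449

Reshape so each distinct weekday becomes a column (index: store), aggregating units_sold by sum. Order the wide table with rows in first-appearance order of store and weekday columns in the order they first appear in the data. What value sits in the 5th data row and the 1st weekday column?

2100

With rows in first-appearance order of store, row 5 is store=ST18. weekday columns in first-appearance order: Tue, Mon, Sat, Thu; column 1 is Tue.
Long rows with store=ST18, weekday=Tue: 805 + 934 + 361 = 2100.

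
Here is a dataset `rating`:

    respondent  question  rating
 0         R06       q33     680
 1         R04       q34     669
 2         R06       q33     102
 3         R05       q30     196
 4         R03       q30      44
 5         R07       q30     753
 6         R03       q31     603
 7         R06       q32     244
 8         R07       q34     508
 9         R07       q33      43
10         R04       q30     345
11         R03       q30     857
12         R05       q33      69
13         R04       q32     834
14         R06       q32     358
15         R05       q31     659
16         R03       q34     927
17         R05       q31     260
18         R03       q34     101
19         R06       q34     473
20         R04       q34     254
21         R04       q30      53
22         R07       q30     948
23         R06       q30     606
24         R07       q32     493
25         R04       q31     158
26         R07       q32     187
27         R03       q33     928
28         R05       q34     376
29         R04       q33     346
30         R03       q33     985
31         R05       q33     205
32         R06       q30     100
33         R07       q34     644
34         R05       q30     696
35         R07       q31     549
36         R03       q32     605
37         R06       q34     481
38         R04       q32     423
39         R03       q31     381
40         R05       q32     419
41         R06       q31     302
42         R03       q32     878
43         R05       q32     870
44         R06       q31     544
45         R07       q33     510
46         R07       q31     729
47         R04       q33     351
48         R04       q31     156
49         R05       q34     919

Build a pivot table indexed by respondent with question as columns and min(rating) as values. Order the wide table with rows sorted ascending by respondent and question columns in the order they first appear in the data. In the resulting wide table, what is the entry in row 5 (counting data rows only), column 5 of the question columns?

187

With rows sorted ascending by respondent, row 5 is respondent=R07. question columns in first-appearance order: q33, q34, q30, q31, q32; column 5 is q32.
Long rows with respondent=R07, question=q32: min(493, 187) = 187.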